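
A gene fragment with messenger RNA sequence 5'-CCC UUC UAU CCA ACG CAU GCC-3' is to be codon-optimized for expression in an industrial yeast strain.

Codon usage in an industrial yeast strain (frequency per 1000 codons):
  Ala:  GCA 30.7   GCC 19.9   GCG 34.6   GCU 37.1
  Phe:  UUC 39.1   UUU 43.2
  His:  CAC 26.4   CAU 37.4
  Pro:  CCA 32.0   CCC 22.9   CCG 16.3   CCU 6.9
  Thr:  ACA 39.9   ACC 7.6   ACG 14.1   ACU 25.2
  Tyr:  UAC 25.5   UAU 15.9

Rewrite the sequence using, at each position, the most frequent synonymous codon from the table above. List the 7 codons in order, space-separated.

CCA UUU UAC CCA ACA CAU GCU

Codon 1 (Pro): best is CCA at 32.0.
Codon 2 (Phe): best is UUU at 43.2.
Codon 3 (Tyr): best is UAC at 25.5.
Codon 4 (Pro): best is CCA at 32.0.
Codon 5 (Thr): best is ACA at 39.9.
Codon 6 (His): best is CAU at 37.4.
Codon 7 (Ala): best is GCU at 37.1.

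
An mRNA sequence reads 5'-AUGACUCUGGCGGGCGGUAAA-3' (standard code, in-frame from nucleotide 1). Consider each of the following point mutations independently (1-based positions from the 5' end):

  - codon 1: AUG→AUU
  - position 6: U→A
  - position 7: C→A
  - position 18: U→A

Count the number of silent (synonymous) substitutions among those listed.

Codon 1: AUG (Met) → AUU (Ile) — missense.
Codon 2: ACU (Thr) → ACA (Thr) — synonymous.
Codon 3: CUG (Leu) → AUG (Met) — missense.
Codon 6: GGU (Gly) → GGA (Gly) — synonymous.
Synonymous: 2 of 4.

2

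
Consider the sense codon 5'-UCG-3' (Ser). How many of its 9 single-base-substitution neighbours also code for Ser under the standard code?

3

Position 1: none → 0 synonymous.
Position 2: none → 0 synonymous.
Position 3: UCU, UCC, UCA → 3 synonymous.
Total: 0 + 0 + 3 = 3.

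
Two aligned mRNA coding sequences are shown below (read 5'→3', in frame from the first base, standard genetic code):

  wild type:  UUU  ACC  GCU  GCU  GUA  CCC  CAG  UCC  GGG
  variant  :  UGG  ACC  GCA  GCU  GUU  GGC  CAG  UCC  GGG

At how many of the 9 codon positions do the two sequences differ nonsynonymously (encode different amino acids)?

2

Codon 1: UUU Phe / UGG Trp — nonsynonymous.
Codon 2: ACC Thr / ACC Thr — identical.
Codon 3: GCU Ala / GCA Ala — synonymous.
Codon 4: GCU Ala / GCU Ala — identical.
Codon 5: GUA Val / GUU Val — synonymous.
Codon 6: CCC Pro / GGC Gly — nonsynonymous.
Codon 7: CAG Gln / CAG Gln — identical.
Codon 8: UCC Ser / UCC Ser — identical.
Codon 9: GGG Gly / GGG Gly — identical.
Nonsynonymous differences: 2.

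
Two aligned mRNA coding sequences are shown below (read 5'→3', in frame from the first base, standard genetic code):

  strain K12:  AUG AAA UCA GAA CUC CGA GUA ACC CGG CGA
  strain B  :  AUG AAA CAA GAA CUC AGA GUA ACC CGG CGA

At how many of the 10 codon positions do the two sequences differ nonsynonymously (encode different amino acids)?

Codon 1: AUG Met / AUG Met — identical.
Codon 2: AAA Lys / AAA Lys — identical.
Codon 3: UCA Ser / CAA Gln — nonsynonymous.
Codon 4: GAA Glu / GAA Glu — identical.
Codon 5: CUC Leu / CUC Leu — identical.
Codon 6: CGA Arg / AGA Arg — synonymous.
Codon 7: GUA Val / GUA Val — identical.
Codon 8: ACC Thr / ACC Thr — identical.
Codon 9: CGG Arg / CGG Arg — identical.
Codon 10: CGA Arg / CGA Arg — identical.
Nonsynonymous differences: 1.

1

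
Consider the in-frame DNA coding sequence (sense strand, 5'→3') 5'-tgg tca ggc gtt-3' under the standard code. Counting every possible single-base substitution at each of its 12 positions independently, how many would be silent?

Codon 1 (TGG, Trp): 0 synonymous substitutions.
Codon 2 (TCA, Ser): 3 synonymous substitutions.
Codon 3 (GGC, Gly): 3 synonymous substitutions.
Codon 4 (GTT, Val): 3 synonymous substitutions.
Total: 0 + 3 + 3 + 3 = 9.

9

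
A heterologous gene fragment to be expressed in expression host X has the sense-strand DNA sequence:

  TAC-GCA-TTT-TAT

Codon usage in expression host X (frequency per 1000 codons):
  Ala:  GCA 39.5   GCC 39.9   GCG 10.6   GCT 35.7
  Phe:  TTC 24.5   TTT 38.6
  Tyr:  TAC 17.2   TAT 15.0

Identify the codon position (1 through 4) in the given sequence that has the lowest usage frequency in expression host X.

4

Codon 1 TAC (Tyr): 17.2 per 1000.
Codon 2 GCA (Ala): 39.5 per 1000.
Codon 3 TTT (Phe): 38.6 per 1000.
Codon 4 TAT (Tyr): 15.0 per 1000.
Lowest frequency is 15.0 at codon 4.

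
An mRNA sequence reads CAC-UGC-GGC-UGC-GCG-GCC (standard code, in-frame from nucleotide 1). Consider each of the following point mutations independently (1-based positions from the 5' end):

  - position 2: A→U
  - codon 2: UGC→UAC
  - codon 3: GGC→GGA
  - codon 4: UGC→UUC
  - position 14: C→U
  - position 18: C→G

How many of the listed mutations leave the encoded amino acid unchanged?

2

Codon 1: CAC (His) → CUC (Leu) — missense.
Codon 2: UGC (Cys) → UAC (Tyr) — missense.
Codon 3: GGC (Gly) → GGA (Gly) — synonymous.
Codon 4: UGC (Cys) → UUC (Phe) — missense.
Codon 5: GCG (Ala) → GUG (Val) — missense.
Codon 6: GCC (Ala) → GCG (Ala) — synonymous.
Synonymous: 2 of 6.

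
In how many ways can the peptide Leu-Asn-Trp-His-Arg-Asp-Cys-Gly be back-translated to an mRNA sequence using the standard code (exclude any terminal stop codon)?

Leu: 6 codons.
Asn: 2 codons.
Trp: 1 codon.
His: 2 codons.
Arg: 6 codons.
Asp: 2 codons.
Cys: 2 codons.
Gly: 4 codons.
6 × 2 × 1 × 2 × 6 × 2 × 2 × 4 = 2304.

2304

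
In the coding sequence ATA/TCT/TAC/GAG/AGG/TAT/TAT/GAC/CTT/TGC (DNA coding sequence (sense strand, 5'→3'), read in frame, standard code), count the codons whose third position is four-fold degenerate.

2

Codon 1 ATA (Ile): third position 3-fold.
Codon 2 TCT (Ser): third position 4-fold.
Codon 3 TAC (Tyr): third position 2-fold.
Codon 4 GAG (Glu): third position 2-fold.
Codon 5 AGG (Arg): third position 2-fold.
Codon 6 TAT (Tyr): third position 2-fold.
Codon 7 TAT (Tyr): third position 2-fold.
Codon 8 GAC (Asp): third position 2-fold.
Codon 9 CTT (Leu): third position 4-fold.
Codon 10 TGC (Cys): third position 2-fold.
Four-fold degenerate third positions: 2.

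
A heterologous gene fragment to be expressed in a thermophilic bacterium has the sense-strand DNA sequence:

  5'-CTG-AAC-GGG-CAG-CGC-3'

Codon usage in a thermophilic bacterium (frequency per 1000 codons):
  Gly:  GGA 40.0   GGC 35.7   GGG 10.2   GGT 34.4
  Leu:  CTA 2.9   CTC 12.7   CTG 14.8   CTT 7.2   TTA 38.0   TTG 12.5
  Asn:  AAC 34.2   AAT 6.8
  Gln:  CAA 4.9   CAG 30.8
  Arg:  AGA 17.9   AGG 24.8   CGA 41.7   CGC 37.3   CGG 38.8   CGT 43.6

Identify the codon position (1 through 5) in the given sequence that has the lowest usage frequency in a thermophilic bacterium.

3

Codon 1 CTG (Leu): 14.8 per 1000.
Codon 2 AAC (Asn): 34.2 per 1000.
Codon 3 GGG (Gly): 10.2 per 1000.
Codon 4 CAG (Gln): 30.8 per 1000.
Codon 5 CGC (Arg): 37.3 per 1000.
Lowest frequency is 10.2 at codon 3.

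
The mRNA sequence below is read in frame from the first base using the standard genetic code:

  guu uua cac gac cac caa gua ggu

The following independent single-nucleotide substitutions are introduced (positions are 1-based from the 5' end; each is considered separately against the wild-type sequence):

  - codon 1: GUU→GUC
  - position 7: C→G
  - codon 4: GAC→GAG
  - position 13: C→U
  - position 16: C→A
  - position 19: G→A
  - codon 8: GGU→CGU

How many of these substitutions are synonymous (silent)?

Codon 1: GUU (Val) → GUC (Val) — synonymous.
Codon 3: CAC (His) → GAC (Asp) — missense.
Codon 4: GAC (Asp) → GAG (Glu) — missense.
Codon 5: CAC (His) → UAC (Tyr) — missense.
Codon 6: CAA (Gln) → AAA (Lys) — missense.
Codon 7: GUA (Val) → AUA (Ile) — missense.
Codon 8: GGU (Gly) → CGU (Arg) — missense.
Synonymous: 1 of 7.

1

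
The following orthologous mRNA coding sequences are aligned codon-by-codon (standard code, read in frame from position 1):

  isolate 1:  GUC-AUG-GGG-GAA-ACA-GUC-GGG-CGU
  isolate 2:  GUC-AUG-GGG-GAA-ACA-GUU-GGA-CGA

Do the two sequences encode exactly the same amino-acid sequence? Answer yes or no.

yes

Codon 1: GUC Val / GUC Val — identical.
Codon 2: AUG Met / AUG Met — identical.
Codon 3: GGG Gly / GGG Gly — identical.
Codon 4: GAA Glu / GAA Glu — identical.
Codon 5: ACA Thr / ACA Thr — identical.
Codon 6: GUC Val / GUU Val — synonymous.
Codon 7: GGG Gly / GGA Gly — synonymous.
Codon 8: CGU Arg / CGA Arg — synonymous.
Nonsynonymous differences: 0 → same protein.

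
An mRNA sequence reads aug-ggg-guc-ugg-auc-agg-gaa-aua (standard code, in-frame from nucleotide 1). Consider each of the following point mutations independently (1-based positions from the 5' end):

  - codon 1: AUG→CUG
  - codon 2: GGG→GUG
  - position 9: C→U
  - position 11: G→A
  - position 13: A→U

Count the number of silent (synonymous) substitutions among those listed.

Codon 1: AUG (Met) → CUG (Leu) — missense.
Codon 2: GGG (Gly) → GUG (Val) — missense.
Codon 3: GUC (Val) → GUU (Val) — synonymous.
Codon 4: UGG (Trp) → UAG (Stop) — nonsense.
Codon 5: AUC (Ile) → UUC (Phe) — missense.
Synonymous: 1 of 5.

1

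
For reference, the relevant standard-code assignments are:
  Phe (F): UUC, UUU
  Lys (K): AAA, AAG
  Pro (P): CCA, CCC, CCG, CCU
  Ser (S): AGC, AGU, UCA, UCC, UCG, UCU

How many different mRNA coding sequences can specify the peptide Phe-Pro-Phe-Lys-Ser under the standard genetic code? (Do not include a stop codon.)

Phe: 2 codons.
Pro: 4 codons.
Phe: 2 codons.
Lys: 2 codons.
Ser: 6 codons.
2 × 4 × 2 × 2 × 6 = 192.

192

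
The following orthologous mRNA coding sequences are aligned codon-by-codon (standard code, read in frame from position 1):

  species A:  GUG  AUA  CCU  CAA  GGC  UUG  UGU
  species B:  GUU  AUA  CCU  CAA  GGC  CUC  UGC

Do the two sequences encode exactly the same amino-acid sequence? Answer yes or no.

Codon 1: GUG Val / GUU Val — synonymous.
Codon 2: AUA Ile / AUA Ile — identical.
Codon 3: CCU Pro / CCU Pro — identical.
Codon 4: CAA Gln / CAA Gln — identical.
Codon 5: GGC Gly / GGC Gly — identical.
Codon 6: UUG Leu / CUC Leu — synonymous.
Codon 7: UGU Cys / UGC Cys — synonymous.
Nonsynonymous differences: 0 → same protein.

yes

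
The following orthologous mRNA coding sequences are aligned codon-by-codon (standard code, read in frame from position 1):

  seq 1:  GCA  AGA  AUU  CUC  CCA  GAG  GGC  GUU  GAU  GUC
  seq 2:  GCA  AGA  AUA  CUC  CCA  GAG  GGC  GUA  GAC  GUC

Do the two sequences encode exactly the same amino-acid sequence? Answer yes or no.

Codon 1: GCA Ala / GCA Ala — identical.
Codon 2: AGA Arg / AGA Arg — identical.
Codon 3: AUU Ile / AUA Ile — synonymous.
Codon 4: CUC Leu / CUC Leu — identical.
Codon 5: CCA Pro / CCA Pro — identical.
Codon 6: GAG Glu / GAG Glu — identical.
Codon 7: GGC Gly / GGC Gly — identical.
Codon 8: GUU Val / GUA Val — synonymous.
Codon 9: GAU Asp / GAC Asp — synonymous.
Codon 10: GUC Val / GUC Val — identical.
Nonsynonymous differences: 0 → same protein.

yes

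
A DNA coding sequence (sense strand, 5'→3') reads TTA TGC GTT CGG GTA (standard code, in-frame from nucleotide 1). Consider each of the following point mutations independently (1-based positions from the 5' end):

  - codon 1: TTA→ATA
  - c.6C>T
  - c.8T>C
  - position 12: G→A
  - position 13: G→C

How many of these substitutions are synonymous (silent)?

2

Codon 1: TTA (Leu) → ATA (Ile) — missense.
Codon 2: TGC (Cys) → TGT (Cys) — synonymous.
Codon 3: GTT (Val) → GCT (Ala) — missense.
Codon 4: CGG (Arg) → CGA (Arg) — synonymous.
Codon 5: GTA (Val) → CTA (Leu) — missense.
Synonymous: 2 of 5.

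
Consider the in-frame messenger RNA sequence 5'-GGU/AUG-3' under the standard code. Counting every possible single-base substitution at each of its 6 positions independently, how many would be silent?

3

Codon 1 (GGU, Gly): 3 synonymous substitutions.
Codon 2 (AUG, Met): 0 synonymous substitutions.
Total: 3 + 0 = 3.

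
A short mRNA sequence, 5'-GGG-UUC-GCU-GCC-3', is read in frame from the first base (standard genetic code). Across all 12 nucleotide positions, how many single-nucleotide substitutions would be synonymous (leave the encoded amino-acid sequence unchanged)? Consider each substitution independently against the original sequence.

Codon 1 (GGG, Gly): 3 synonymous substitutions.
Codon 2 (UUC, Phe): 1 synonymous substitution.
Codon 3 (GCU, Ala): 3 synonymous substitutions.
Codon 4 (GCC, Ala): 3 synonymous substitutions.
Total: 3 + 1 + 3 + 3 = 10.

10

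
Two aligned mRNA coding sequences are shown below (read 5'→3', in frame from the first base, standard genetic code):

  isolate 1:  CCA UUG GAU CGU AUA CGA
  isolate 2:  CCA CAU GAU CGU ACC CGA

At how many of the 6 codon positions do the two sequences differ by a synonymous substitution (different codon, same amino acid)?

0

Codon 1: CCA Pro / CCA Pro — identical.
Codon 2: UUG Leu / CAU His — nonsynonymous.
Codon 3: GAU Asp / GAU Asp — identical.
Codon 4: CGU Arg / CGU Arg — identical.
Codon 5: AUA Ile / ACC Thr — nonsynonymous.
Codon 6: CGA Arg / CGA Arg — identical.
Synonymous differences: 0.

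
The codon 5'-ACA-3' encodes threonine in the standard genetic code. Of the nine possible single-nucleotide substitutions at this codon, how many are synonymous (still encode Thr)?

Position 1: none → 0 synonymous.
Position 2: none → 0 synonymous.
Position 3: ACT, ACC, ACG → 3 synonymous.
Total: 0 + 0 + 3 = 3.

3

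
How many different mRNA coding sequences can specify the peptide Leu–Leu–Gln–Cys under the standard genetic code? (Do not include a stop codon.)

Leu: 6 codons.
Leu: 6 codons.
Gln: 2 codons.
Cys: 2 codons.
6 × 6 × 2 × 2 = 144.

144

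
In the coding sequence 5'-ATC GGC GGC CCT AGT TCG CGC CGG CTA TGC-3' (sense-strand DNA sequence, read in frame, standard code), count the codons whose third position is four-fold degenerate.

Codon 1 ATC (Ile): third position 3-fold.
Codon 2 GGC (Gly): third position 4-fold.
Codon 3 GGC (Gly): third position 4-fold.
Codon 4 CCT (Pro): third position 4-fold.
Codon 5 AGT (Ser): third position 2-fold.
Codon 6 TCG (Ser): third position 4-fold.
Codon 7 CGC (Arg): third position 4-fold.
Codon 8 CGG (Arg): third position 4-fold.
Codon 9 CTA (Leu): third position 4-fold.
Codon 10 TGC (Cys): third position 2-fold.
Four-fold degenerate third positions: 7.

7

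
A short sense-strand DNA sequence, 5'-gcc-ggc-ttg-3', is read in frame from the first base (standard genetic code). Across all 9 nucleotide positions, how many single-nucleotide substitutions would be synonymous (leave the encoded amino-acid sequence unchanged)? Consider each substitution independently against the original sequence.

8

Codon 1 (GCC, Ala): 3 synonymous substitutions.
Codon 2 (GGC, Gly): 3 synonymous substitutions.
Codon 3 (TTG, Leu): 2 synonymous substitutions.
Total: 3 + 3 + 2 = 8.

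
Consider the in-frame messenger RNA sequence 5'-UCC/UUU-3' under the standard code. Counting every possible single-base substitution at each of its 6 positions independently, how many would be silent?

Codon 1 (UCC, Ser): 3 synonymous substitutions.
Codon 2 (UUU, Phe): 1 synonymous substitution.
Total: 3 + 1 = 4.

4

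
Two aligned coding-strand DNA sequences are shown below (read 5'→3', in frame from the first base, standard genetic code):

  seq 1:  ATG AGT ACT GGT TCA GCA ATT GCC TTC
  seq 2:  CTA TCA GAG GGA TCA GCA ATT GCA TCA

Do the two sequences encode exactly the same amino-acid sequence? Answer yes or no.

Codon 1: ATG Met / CTA Leu — nonsynonymous.
Codon 2: AGT Ser / TCA Ser — synonymous.
Codon 3: ACT Thr / GAG Glu — nonsynonymous.
Codon 4: GGT Gly / GGA Gly — synonymous.
Codon 5: TCA Ser / TCA Ser — identical.
Codon 6: GCA Ala / GCA Ala — identical.
Codon 7: ATT Ile / ATT Ile — identical.
Codon 8: GCC Ala / GCA Ala — synonymous.
Codon 9: TTC Phe / TCA Ser — nonsynonymous.
Nonsynonymous differences: 3 → different protein.

no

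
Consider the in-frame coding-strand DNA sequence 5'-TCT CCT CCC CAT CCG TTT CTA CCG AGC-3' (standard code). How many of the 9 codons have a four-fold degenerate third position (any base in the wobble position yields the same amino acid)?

Codon 1 TCT (Ser): third position 4-fold.
Codon 2 CCT (Pro): third position 4-fold.
Codon 3 CCC (Pro): third position 4-fold.
Codon 4 CAT (His): third position 2-fold.
Codon 5 CCG (Pro): third position 4-fold.
Codon 6 TTT (Phe): third position 2-fold.
Codon 7 CTA (Leu): third position 4-fold.
Codon 8 CCG (Pro): third position 4-fold.
Codon 9 AGC (Ser): third position 2-fold.
Four-fold degenerate third positions: 6.

6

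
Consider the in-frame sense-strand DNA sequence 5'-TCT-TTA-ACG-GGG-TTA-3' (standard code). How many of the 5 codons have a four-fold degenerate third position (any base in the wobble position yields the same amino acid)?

Codon 1 TCT (Ser): third position 4-fold.
Codon 2 TTA (Leu): third position 2-fold.
Codon 3 ACG (Thr): third position 4-fold.
Codon 4 GGG (Gly): third position 4-fold.
Codon 5 TTA (Leu): third position 2-fold.
Four-fold degenerate third positions: 3.

3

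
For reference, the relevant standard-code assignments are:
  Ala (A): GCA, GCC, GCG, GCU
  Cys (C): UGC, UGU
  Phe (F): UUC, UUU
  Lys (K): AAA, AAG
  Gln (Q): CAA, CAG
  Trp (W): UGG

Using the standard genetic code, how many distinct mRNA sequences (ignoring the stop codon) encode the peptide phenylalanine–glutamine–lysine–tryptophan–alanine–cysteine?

Phe: 2 codons.
Gln: 2 codons.
Lys: 2 codons.
Trp: 1 codon.
Ala: 4 codons.
Cys: 2 codons.
2 × 2 × 2 × 1 × 4 × 2 = 64.

64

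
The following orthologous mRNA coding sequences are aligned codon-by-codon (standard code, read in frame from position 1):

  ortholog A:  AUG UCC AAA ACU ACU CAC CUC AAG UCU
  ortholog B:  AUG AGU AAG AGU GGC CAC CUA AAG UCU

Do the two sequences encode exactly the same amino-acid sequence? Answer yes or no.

Codon 1: AUG Met / AUG Met — identical.
Codon 2: UCC Ser / AGU Ser — synonymous.
Codon 3: AAA Lys / AAG Lys — synonymous.
Codon 4: ACU Thr / AGU Ser — nonsynonymous.
Codon 5: ACU Thr / GGC Gly — nonsynonymous.
Codon 6: CAC His / CAC His — identical.
Codon 7: CUC Leu / CUA Leu — synonymous.
Codon 8: AAG Lys / AAG Lys — identical.
Codon 9: UCU Ser / UCU Ser — identical.
Nonsynonymous differences: 2 → different protein.

no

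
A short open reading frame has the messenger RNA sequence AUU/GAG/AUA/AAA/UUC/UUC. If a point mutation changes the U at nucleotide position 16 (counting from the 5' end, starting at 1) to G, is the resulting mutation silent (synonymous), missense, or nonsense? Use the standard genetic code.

Position 16 falls in codon 6: UUC → Phe.
After the substitution the codon is GUC → Val.
Phe ≠ Val, so this is a missense mutation.

missense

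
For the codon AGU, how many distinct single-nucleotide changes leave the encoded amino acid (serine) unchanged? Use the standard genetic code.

Position 1: none → 0 synonymous.
Position 2: none → 0 synonymous.
Position 3: AGC → 1 synonymous.
Total: 0 + 0 + 1 = 1.

1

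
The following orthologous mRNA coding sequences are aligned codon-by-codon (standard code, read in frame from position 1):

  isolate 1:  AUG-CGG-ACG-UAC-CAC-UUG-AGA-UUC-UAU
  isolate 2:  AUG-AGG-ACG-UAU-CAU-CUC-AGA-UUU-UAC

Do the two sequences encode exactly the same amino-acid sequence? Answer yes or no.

yes

Codon 1: AUG Met / AUG Met — identical.
Codon 2: CGG Arg / AGG Arg — synonymous.
Codon 3: ACG Thr / ACG Thr — identical.
Codon 4: UAC Tyr / UAU Tyr — synonymous.
Codon 5: CAC His / CAU His — synonymous.
Codon 6: UUG Leu / CUC Leu — synonymous.
Codon 7: AGA Arg / AGA Arg — identical.
Codon 8: UUC Phe / UUU Phe — synonymous.
Codon 9: UAU Tyr / UAC Tyr — synonymous.
Nonsynonymous differences: 0 → same protein.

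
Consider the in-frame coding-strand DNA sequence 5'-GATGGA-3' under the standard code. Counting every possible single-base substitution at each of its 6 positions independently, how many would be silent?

Codon 1 (GAT, Asp): 1 synonymous substitution.
Codon 2 (GGA, Gly): 3 synonymous substitutions.
Total: 1 + 3 = 4.

4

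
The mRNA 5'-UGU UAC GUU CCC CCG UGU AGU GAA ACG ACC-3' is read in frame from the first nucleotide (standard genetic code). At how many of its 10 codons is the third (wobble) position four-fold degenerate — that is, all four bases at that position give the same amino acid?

Codon 1 UGU (Cys): third position 2-fold.
Codon 2 UAC (Tyr): third position 2-fold.
Codon 3 GUU (Val): third position 4-fold.
Codon 4 CCC (Pro): third position 4-fold.
Codon 5 CCG (Pro): third position 4-fold.
Codon 6 UGU (Cys): third position 2-fold.
Codon 7 AGU (Ser): third position 2-fold.
Codon 8 GAA (Glu): third position 2-fold.
Codon 9 ACG (Thr): third position 4-fold.
Codon 10 ACC (Thr): third position 4-fold.
Four-fold degenerate third positions: 5.

5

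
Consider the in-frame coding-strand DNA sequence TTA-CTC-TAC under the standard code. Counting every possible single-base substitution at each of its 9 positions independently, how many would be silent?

Codon 1 (TTA, Leu): 2 synonymous substitutions.
Codon 2 (CTC, Leu): 3 synonymous substitutions.
Codon 3 (TAC, Tyr): 1 synonymous substitution.
Total: 2 + 3 + 1 = 6.

6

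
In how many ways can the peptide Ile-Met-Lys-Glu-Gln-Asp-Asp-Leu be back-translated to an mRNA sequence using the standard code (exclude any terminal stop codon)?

Ile: 3 codons.
Met: 1 codon.
Lys: 2 codons.
Glu: 2 codons.
Gln: 2 codons.
Asp: 2 codons.
Asp: 2 codons.
Leu: 6 codons.
3 × 1 × 2 × 2 × 2 × 2 × 2 × 6 = 576.

576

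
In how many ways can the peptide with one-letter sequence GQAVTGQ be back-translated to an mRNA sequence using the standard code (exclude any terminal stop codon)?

Gly: 4 codons.
Gln: 2 codons.
Ala: 4 codons.
Val: 4 codons.
Thr: 4 codons.
Gly: 4 codons.
Gln: 2 codons.
4 × 2 × 4 × 4 × 4 × 4 × 2 = 4096.

4096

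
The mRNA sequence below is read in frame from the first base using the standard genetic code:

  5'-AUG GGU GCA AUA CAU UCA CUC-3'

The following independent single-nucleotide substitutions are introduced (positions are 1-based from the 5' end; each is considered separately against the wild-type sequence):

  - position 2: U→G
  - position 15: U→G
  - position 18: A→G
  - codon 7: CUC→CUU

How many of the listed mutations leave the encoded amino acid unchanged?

2

Codon 1: AUG (Met) → AGG (Arg) — missense.
Codon 5: CAU (His) → CAG (Gln) — missense.
Codon 6: UCA (Ser) → UCG (Ser) — synonymous.
Codon 7: CUC (Leu) → CUU (Leu) — synonymous.
Synonymous: 2 of 4.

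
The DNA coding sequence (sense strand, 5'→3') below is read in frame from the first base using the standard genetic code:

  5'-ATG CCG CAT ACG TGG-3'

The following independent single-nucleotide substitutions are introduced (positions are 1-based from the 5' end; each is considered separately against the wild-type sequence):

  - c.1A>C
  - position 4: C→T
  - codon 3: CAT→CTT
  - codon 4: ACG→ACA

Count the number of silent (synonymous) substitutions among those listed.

1

Codon 1: ATG (Met) → CTG (Leu) — missense.
Codon 2: CCG (Pro) → TCG (Ser) — missense.
Codon 3: CAT (His) → CTT (Leu) — missense.
Codon 4: ACG (Thr) → ACA (Thr) — synonymous.
Synonymous: 1 of 4.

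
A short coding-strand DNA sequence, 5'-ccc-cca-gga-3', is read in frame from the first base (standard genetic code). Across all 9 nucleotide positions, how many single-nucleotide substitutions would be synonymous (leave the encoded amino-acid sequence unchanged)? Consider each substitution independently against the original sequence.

9

Codon 1 (CCC, Pro): 3 synonymous substitutions.
Codon 2 (CCA, Pro): 3 synonymous substitutions.
Codon 3 (GGA, Gly): 3 synonymous substitutions.
Total: 3 + 3 + 3 = 9.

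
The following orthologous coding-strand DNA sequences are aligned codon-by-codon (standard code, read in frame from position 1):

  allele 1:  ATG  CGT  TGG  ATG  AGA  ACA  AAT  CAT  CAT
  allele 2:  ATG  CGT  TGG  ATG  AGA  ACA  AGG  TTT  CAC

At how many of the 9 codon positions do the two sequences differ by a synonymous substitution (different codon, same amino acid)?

Codon 1: ATG Met / ATG Met — identical.
Codon 2: CGT Arg / CGT Arg — identical.
Codon 3: TGG Trp / TGG Trp — identical.
Codon 4: ATG Met / ATG Met — identical.
Codon 5: AGA Arg / AGA Arg — identical.
Codon 6: ACA Thr / ACA Thr — identical.
Codon 7: AAT Asn / AGG Arg — nonsynonymous.
Codon 8: CAT His / TTT Phe — nonsynonymous.
Codon 9: CAT His / CAC His — synonymous.
Synonymous differences: 1.

1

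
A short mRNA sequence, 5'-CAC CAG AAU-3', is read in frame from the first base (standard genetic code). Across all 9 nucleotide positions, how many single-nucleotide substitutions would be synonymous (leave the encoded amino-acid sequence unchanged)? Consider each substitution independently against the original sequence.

Codon 1 (CAC, His): 1 synonymous substitution.
Codon 2 (CAG, Gln): 1 synonymous substitution.
Codon 3 (AAU, Asn): 1 synonymous substitution.
Total: 1 + 1 + 1 = 3.

3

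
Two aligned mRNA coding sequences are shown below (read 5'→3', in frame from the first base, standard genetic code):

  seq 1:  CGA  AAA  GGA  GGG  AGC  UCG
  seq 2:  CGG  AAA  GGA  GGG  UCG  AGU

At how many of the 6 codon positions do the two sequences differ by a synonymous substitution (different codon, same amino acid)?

Codon 1: CGA Arg / CGG Arg — synonymous.
Codon 2: AAA Lys / AAA Lys — identical.
Codon 3: GGA Gly / GGA Gly — identical.
Codon 4: GGG Gly / GGG Gly — identical.
Codon 5: AGC Ser / UCG Ser — synonymous.
Codon 6: UCG Ser / AGU Ser — synonymous.
Synonymous differences: 3.

3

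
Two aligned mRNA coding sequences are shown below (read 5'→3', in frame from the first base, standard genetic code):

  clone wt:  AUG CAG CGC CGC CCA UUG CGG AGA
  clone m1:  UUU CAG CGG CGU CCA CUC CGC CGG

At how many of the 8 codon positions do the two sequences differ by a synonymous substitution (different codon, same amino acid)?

Codon 1: AUG Met / UUU Phe — nonsynonymous.
Codon 2: CAG Gln / CAG Gln — identical.
Codon 3: CGC Arg / CGG Arg — synonymous.
Codon 4: CGC Arg / CGU Arg — synonymous.
Codon 5: CCA Pro / CCA Pro — identical.
Codon 6: UUG Leu / CUC Leu — synonymous.
Codon 7: CGG Arg / CGC Arg — synonymous.
Codon 8: AGA Arg / CGG Arg — synonymous.
Synonymous differences: 5.

5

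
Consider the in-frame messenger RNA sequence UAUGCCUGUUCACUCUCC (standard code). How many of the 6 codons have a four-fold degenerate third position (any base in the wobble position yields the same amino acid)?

4

Codon 1 UAU (Tyr): third position 2-fold.
Codon 2 GCC (Ala): third position 4-fold.
Codon 3 UGU (Cys): third position 2-fold.
Codon 4 UCA (Ser): third position 4-fold.
Codon 5 CUC (Leu): third position 4-fold.
Codon 6 UCC (Ser): third position 4-fold.
Four-fold degenerate third positions: 4.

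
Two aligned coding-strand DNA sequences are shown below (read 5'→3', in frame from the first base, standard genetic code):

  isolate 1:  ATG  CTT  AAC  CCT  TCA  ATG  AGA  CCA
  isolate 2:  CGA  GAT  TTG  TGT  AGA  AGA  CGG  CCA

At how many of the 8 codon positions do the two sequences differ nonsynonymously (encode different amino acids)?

6

Codon 1: ATG Met / CGA Arg — nonsynonymous.
Codon 2: CTT Leu / GAT Asp — nonsynonymous.
Codon 3: AAC Asn / TTG Leu — nonsynonymous.
Codon 4: CCT Pro / TGT Cys — nonsynonymous.
Codon 5: TCA Ser / AGA Arg — nonsynonymous.
Codon 6: ATG Met / AGA Arg — nonsynonymous.
Codon 7: AGA Arg / CGG Arg — synonymous.
Codon 8: CCA Pro / CCA Pro — identical.
Nonsynonymous differences: 6.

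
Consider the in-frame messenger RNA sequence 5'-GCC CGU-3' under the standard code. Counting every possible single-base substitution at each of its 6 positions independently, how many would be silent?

Codon 1 (GCC, Ala): 3 synonymous substitutions.
Codon 2 (CGU, Arg): 3 synonymous substitutions.
Total: 3 + 3 = 6.

6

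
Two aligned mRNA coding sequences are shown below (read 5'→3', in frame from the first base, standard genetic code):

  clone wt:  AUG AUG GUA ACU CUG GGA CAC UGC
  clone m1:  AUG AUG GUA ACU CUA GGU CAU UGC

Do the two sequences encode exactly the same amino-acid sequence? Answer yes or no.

yes

Codon 1: AUG Met / AUG Met — identical.
Codon 2: AUG Met / AUG Met — identical.
Codon 3: GUA Val / GUA Val — identical.
Codon 4: ACU Thr / ACU Thr — identical.
Codon 5: CUG Leu / CUA Leu — synonymous.
Codon 6: GGA Gly / GGU Gly — synonymous.
Codon 7: CAC His / CAU His — synonymous.
Codon 8: UGC Cys / UGC Cys — identical.
Nonsynonymous differences: 0 → same protein.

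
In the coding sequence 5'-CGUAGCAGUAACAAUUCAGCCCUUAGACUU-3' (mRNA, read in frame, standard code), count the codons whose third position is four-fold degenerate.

Codon 1 CGU (Arg): third position 4-fold.
Codon 2 AGC (Ser): third position 2-fold.
Codon 3 AGU (Ser): third position 2-fold.
Codon 4 AAC (Asn): third position 2-fold.
Codon 5 AAU (Asn): third position 2-fold.
Codon 6 UCA (Ser): third position 4-fold.
Codon 7 GCC (Ala): third position 4-fold.
Codon 8 CUU (Leu): third position 4-fold.
Codon 9 AGA (Arg): third position 2-fold.
Codon 10 CUU (Leu): third position 4-fold.
Four-fold degenerate third positions: 5.

5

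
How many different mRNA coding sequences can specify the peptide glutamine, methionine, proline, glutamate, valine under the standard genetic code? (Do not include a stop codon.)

64

Gln: 2 codons.
Met: 1 codon.
Pro: 4 codons.
Glu: 2 codons.
Val: 4 codons.
2 × 1 × 4 × 2 × 4 = 64.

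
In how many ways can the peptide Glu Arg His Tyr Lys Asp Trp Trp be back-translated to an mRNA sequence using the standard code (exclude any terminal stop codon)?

Glu: 2 codons.
Arg: 6 codons.
His: 2 codons.
Tyr: 2 codons.
Lys: 2 codons.
Asp: 2 codons.
Trp: 1 codon.
Trp: 1 codon.
2 × 6 × 2 × 2 × 2 × 2 × 1 × 1 = 192.

192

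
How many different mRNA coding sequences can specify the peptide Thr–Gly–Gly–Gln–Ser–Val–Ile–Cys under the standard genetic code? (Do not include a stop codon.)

Thr: 4 codons.
Gly: 4 codons.
Gly: 4 codons.
Gln: 2 codons.
Ser: 6 codons.
Val: 4 codons.
Ile: 3 codons.
Cys: 2 codons.
4 × 4 × 4 × 2 × 6 × 4 × 3 × 2 = 18432.

18432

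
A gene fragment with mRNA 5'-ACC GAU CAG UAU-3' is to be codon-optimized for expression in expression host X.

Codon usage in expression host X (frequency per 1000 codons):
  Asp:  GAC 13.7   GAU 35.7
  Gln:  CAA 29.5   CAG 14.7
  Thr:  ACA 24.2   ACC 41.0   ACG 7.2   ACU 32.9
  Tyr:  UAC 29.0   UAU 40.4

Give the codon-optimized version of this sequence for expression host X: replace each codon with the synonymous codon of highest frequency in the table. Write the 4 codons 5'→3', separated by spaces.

ACC GAU CAA UAU

Codon 1 (Thr): best is ACC at 41.0.
Codon 2 (Asp): best is GAU at 35.7.
Codon 3 (Gln): best is CAA at 29.5.
Codon 4 (Tyr): best is UAU at 40.4.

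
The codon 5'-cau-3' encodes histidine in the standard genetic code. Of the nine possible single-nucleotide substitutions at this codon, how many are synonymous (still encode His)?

1

Position 1: none → 0 synonymous.
Position 2: none → 0 synonymous.
Position 3: CAC → 1 synonymous.
Total: 0 + 0 + 1 = 1.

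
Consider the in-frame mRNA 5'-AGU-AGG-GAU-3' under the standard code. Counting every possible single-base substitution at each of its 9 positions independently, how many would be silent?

4

Codon 1 (AGU, Ser): 1 synonymous substitution.
Codon 2 (AGG, Arg): 2 synonymous substitutions.
Codon 3 (GAU, Asp): 1 synonymous substitution.
Total: 1 + 2 + 1 = 4.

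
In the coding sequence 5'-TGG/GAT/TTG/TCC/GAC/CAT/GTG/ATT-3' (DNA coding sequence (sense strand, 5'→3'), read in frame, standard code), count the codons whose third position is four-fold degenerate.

Codon 1 TGG (Trp): third position 1-fold.
Codon 2 GAT (Asp): third position 2-fold.
Codon 3 TTG (Leu): third position 2-fold.
Codon 4 TCC (Ser): third position 4-fold.
Codon 5 GAC (Asp): third position 2-fold.
Codon 6 CAT (His): third position 2-fold.
Codon 7 GTG (Val): third position 4-fold.
Codon 8 ATT (Ile): third position 3-fold.
Four-fold degenerate third positions: 2.

2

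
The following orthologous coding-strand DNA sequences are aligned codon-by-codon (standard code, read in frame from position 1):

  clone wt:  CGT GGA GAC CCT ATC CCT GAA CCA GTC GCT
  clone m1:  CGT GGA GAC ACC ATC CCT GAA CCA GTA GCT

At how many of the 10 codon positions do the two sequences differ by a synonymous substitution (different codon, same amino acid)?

Codon 1: CGT Arg / CGT Arg — identical.
Codon 2: GGA Gly / GGA Gly — identical.
Codon 3: GAC Asp / GAC Asp — identical.
Codon 4: CCT Pro / ACC Thr — nonsynonymous.
Codon 5: ATC Ile / ATC Ile — identical.
Codon 6: CCT Pro / CCT Pro — identical.
Codon 7: GAA Glu / GAA Glu — identical.
Codon 8: CCA Pro / CCA Pro — identical.
Codon 9: GTC Val / GTA Val — synonymous.
Codon 10: GCT Ala / GCT Ala — identical.
Synonymous differences: 1.

1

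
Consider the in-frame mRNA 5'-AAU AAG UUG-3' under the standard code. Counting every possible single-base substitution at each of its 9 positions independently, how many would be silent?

Codon 1 (AAU, Asn): 1 synonymous substitution.
Codon 2 (AAG, Lys): 1 synonymous substitution.
Codon 3 (UUG, Leu): 2 synonymous substitutions.
Total: 1 + 1 + 2 = 4.

4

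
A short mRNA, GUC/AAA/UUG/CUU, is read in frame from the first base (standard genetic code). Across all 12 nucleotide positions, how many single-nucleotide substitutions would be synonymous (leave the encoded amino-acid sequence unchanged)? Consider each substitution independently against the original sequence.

Codon 1 (GUC, Val): 3 synonymous substitutions.
Codon 2 (AAA, Lys): 1 synonymous substitution.
Codon 3 (UUG, Leu): 2 synonymous substitutions.
Codon 4 (CUU, Leu): 3 synonymous substitutions.
Total: 3 + 1 + 2 + 3 = 9.

9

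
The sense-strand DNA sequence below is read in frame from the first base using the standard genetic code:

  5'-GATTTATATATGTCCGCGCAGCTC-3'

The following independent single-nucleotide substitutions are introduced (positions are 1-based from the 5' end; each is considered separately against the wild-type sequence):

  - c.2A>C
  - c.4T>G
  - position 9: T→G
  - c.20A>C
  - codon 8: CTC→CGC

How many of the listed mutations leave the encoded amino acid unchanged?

Codon 1: GAT (Asp) → GCT (Ala) — missense.
Codon 2: TTA (Leu) → GTA (Val) — missense.
Codon 3: TAT (Tyr) → TAG (Stop) — nonsense.
Codon 7: CAG (Gln) → CCG (Pro) — missense.
Codon 8: CTC (Leu) → CGC (Arg) — missense.
Synonymous: 0 of 5.

0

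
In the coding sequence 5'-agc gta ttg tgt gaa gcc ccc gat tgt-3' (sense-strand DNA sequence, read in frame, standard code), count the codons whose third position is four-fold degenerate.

3

Codon 1 AGC (Ser): third position 2-fold.
Codon 2 GTA (Val): third position 4-fold.
Codon 3 TTG (Leu): third position 2-fold.
Codon 4 TGT (Cys): third position 2-fold.
Codon 5 GAA (Glu): third position 2-fold.
Codon 6 GCC (Ala): third position 4-fold.
Codon 7 CCC (Pro): third position 4-fold.
Codon 8 GAT (Asp): third position 2-fold.
Codon 9 TGT (Cys): third position 2-fold.
Four-fold degenerate third positions: 3.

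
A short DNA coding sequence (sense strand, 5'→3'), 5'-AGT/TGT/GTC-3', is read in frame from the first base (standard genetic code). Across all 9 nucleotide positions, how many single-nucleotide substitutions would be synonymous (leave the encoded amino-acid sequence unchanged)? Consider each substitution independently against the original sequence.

Codon 1 (AGT, Ser): 1 synonymous substitution.
Codon 2 (TGT, Cys): 1 synonymous substitution.
Codon 3 (GTC, Val): 3 synonymous substitutions.
Total: 1 + 1 + 3 = 5.

5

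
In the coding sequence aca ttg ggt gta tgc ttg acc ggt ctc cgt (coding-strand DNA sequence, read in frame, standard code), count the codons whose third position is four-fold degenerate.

Codon 1 ACA (Thr): third position 4-fold.
Codon 2 TTG (Leu): third position 2-fold.
Codon 3 GGT (Gly): third position 4-fold.
Codon 4 GTA (Val): third position 4-fold.
Codon 5 TGC (Cys): third position 2-fold.
Codon 6 TTG (Leu): third position 2-fold.
Codon 7 ACC (Thr): third position 4-fold.
Codon 8 GGT (Gly): third position 4-fold.
Codon 9 CTC (Leu): third position 4-fold.
Codon 10 CGT (Arg): third position 4-fold.
Four-fold degenerate third positions: 7.

7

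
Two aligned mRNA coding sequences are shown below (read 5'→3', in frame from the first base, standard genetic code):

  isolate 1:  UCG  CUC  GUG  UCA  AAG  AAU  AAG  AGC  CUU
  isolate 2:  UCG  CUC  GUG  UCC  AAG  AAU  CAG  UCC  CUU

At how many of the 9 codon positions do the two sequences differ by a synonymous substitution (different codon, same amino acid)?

2

Codon 1: UCG Ser / UCG Ser — identical.
Codon 2: CUC Leu / CUC Leu — identical.
Codon 3: GUG Val / GUG Val — identical.
Codon 4: UCA Ser / UCC Ser — synonymous.
Codon 5: AAG Lys / AAG Lys — identical.
Codon 6: AAU Asn / AAU Asn — identical.
Codon 7: AAG Lys / CAG Gln — nonsynonymous.
Codon 8: AGC Ser / UCC Ser — synonymous.
Codon 9: CUU Leu / CUU Leu — identical.
Synonymous differences: 2.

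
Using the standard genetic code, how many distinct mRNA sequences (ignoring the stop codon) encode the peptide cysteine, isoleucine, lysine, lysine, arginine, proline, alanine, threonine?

9216

Cys: 2 codons.
Ile: 3 codons.
Lys: 2 codons.
Lys: 2 codons.
Arg: 6 codons.
Pro: 4 codons.
Ala: 4 codons.
Thr: 4 codons.
2 × 3 × 2 × 2 × 6 × 4 × 4 × 4 = 9216.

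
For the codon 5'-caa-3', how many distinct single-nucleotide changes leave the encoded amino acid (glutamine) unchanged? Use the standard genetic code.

Position 1: none → 0 synonymous.
Position 2: none → 0 synonymous.
Position 3: CAG → 1 synonymous.
Total: 0 + 0 + 1 = 1.

1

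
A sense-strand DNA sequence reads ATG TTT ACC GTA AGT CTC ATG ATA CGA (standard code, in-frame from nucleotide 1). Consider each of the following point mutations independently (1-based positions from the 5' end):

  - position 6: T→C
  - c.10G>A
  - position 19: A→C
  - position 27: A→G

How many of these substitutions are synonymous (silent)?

Codon 2: TTT (Phe) → TTC (Phe) — synonymous.
Codon 4: GTA (Val) → ATA (Ile) — missense.
Codon 7: ATG (Met) → CTG (Leu) — missense.
Codon 9: CGA (Arg) → CGG (Arg) — synonymous.
Synonymous: 2 of 4.

2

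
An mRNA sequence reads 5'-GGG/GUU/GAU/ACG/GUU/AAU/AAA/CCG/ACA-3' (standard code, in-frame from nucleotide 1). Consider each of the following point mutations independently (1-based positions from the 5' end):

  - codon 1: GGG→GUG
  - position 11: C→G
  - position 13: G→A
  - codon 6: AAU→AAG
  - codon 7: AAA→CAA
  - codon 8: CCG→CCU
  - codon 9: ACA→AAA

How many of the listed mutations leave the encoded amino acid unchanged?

1

Codon 1: GGG (Gly) → GUG (Val) — missense.
Codon 4: ACG (Thr) → AGG (Arg) — missense.
Codon 5: GUU (Val) → AUU (Ile) — missense.
Codon 6: AAU (Asn) → AAG (Lys) — missense.
Codon 7: AAA (Lys) → CAA (Gln) — missense.
Codon 8: CCG (Pro) → CCU (Pro) — synonymous.
Codon 9: ACA (Thr) → AAA (Lys) — missense.
Synonymous: 1 of 7.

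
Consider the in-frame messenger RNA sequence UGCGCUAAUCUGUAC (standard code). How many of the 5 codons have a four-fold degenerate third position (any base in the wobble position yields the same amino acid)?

Codon 1 UGC (Cys): third position 2-fold.
Codon 2 GCU (Ala): third position 4-fold.
Codon 3 AAU (Asn): third position 2-fold.
Codon 4 CUG (Leu): third position 4-fold.
Codon 5 UAC (Tyr): third position 2-fold.
Four-fold degenerate third positions: 2.

2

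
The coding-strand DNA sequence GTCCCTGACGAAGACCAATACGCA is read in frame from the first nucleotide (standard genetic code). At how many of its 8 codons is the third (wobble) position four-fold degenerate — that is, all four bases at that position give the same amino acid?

3

Codon 1 GTC (Val): third position 4-fold.
Codon 2 CCT (Pro): third position 4-fold.
Codon 3 GAC (Asp): third position 2-fold.
Codon 4 GAA (Glu): third position 2-fold.
Codon 5 GAC (Asp): third position 2-fold.
Codon 6 CAA (Gln): third position 2-fold.
Codon 7 TAC (Tyr): third position 2-fold.
Codon 8 GCA (Ala): third position 4-fold.
Four-fold degenerate third positions: 3.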